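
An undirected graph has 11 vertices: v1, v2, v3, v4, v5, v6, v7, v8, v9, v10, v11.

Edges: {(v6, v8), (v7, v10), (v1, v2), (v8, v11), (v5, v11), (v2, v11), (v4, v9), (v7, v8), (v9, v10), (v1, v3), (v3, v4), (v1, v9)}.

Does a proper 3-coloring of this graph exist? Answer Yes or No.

The chromatic number is 3. The cycle v1-v2-v11-v8-v7-v10-v9-v1 has odd length 7, so it cannot be 2-colored; at least 3 colors are needed.
3 colors suffice: color 1 → {v2, v3, v5, v8, v9}; color 2 → {v1, v4, v6, v7, v11}; color 3 → {v10}.
That is already a proper 3-coloring.

Yes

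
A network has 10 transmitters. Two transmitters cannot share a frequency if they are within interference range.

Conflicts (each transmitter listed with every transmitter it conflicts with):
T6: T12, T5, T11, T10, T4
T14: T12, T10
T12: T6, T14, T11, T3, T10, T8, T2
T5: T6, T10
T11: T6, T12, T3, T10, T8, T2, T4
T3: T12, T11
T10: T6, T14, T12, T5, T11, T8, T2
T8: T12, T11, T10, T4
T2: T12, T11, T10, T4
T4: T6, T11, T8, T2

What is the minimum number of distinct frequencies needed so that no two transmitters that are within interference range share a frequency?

T12, T11, T10, T2 pairwise conflict, so at least 4 frequencies are needed.
4 frequencies suffice: T6=4, T14=2, T12=3, T5=2, T11=2, T3=1, T10=1, T8=4, T2=4, T4=1. Each listed conflict is separated.

4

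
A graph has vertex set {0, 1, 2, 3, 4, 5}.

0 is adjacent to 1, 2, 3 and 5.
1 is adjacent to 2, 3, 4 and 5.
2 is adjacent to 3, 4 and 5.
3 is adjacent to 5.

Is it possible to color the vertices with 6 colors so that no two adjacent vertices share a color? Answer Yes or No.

The chromatic number is 5. 0, 1, 2, 3, 5 are pairwise adjacent (a clique of size 5), so at least 5 colors are needed.
5 colors suffice: color a → {2}; color b → {1}; color c → {3, 4}; color d → {0}; color e → {5}.
Since 6 ≥ 5, a proper 6-coloring certainly exists.

Yes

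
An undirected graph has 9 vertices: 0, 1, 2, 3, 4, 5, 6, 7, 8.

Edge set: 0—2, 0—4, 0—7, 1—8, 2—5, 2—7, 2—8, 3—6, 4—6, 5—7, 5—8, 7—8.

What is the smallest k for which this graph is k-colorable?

4

2, 5, 7, 8 are mutually adjacent (a clique of size 4), so at least 4 colors are needed.
4 colors suffice: color a → {1, 6, 7}; color b → {0, 3, 8}; color c → {2, 4}; color d → {5}. Each edge has distinct colors on its endpoints.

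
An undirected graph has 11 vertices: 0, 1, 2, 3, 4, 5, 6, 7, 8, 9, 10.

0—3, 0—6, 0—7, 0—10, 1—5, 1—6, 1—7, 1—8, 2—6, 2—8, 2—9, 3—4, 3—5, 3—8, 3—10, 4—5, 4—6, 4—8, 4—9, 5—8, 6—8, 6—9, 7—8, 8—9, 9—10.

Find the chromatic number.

4

4, 6, 8, 9 are pairwise adjacent (a clique of size 4), so at least 4 colors are needed.
4 colors suffice: color a → {0, 8}; color b → {3, 6, 7}; color c → {5, 9}; color d → {1, 2, 4, 10}. No two adjacent vertices share a color.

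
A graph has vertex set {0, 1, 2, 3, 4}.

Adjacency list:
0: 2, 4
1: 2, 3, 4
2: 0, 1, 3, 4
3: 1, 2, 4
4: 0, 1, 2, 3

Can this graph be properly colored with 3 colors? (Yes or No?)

No

1, 2, 3, 4 are mutually adjacent (a clique of size 4), so at least 4 colors are needed.
So 3 colors are not enough.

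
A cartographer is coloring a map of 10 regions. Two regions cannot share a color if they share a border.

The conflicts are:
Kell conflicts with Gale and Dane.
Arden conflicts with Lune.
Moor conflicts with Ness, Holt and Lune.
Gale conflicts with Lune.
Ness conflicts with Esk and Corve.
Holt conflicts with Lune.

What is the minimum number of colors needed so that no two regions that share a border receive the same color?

3

Moor, Holt, Lune pairwise conflict, so at least 3 colors are needed.
3 colors suffice: color 1 → {Kell, Ness, Lune}; color 2 → {Arden, Moor, Gale, Dane, Esk, Corve}; color 3 → {Holt}. Each listed conflict is separated.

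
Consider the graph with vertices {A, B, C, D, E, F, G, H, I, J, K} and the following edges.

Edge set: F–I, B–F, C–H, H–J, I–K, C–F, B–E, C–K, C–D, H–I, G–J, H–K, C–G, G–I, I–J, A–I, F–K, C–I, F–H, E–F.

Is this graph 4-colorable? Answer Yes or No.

No

C, F, H, I, K form a clique, so at least 5 colors are needed.
So 4 colors are not enough.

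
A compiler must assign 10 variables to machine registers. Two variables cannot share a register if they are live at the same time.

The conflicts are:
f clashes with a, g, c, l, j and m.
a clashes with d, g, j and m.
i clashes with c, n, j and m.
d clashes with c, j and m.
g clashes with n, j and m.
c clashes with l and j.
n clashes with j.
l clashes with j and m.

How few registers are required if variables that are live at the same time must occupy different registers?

4

f, a, g, j all conflict with each other, so at least 4 registers are needed.
4 registers suffice: register 1 → {j, m}; register 2 → {f, i, d}; register 3 → {g, c}; register 4 → {a, n, l}. Every pair that conflicts lands in different registers.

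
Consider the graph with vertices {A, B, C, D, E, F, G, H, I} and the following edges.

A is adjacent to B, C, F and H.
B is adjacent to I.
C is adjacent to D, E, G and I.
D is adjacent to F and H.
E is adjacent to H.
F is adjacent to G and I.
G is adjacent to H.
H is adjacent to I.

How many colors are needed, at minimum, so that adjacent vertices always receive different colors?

B and I are adjacent, so at least 2 colors are needed.
2 colors suffice: color 1 → {B, C, F, H}; color 2 → {A, D, E, G, I}. No two adjacent vertices share a color.

2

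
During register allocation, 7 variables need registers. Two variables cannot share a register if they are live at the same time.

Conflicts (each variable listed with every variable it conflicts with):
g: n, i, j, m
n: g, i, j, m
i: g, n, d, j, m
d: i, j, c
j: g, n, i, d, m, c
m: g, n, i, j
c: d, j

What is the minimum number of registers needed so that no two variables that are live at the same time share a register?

5

g, n, i, j, m are mutually in conflict, so at least 5 registers are needed.
5 registers suffice: g=4, n=3, i=2, d=3, j=1, m=5, c=2. No two conflicting variables share a register.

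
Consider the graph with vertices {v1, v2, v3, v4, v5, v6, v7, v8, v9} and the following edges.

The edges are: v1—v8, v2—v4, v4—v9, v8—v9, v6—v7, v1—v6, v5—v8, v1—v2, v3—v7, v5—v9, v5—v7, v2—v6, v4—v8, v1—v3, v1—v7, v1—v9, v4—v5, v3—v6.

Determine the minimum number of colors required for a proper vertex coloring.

4

v1, v3, v6, v7 are mutually adjacent (a clique of size 4), so at least 4 colors are needed.
4 colors suffice: color 1 → {v1, v5}; color 2 → {v4, v7}; color 3 → {v6, v8}; color 4 → {v2, v3, v9}. Each edge has distinct colors on its endpoints.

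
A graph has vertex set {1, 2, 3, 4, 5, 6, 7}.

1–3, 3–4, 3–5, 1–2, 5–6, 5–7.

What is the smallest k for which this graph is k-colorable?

3 and 5 are adjacent, so at least 2 colors are needed.
2 colors suffice: color red → {2, 3, 6, 7}; color blue → {1, 4, 5}. Each edge has distinct colors on its endpoints.

2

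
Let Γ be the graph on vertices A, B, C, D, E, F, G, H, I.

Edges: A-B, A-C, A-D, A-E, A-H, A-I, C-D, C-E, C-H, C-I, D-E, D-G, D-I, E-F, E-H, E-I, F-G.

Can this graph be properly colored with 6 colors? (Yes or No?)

The chromatic number is 5. A, C, D, E, I form a clique, so at least 5 colors are needed.
5 colors suffice: color red → {A, F}; color blue → {B, E, G}; color green → {D, H}; color yellow → {C}; color purple → {I}.
Since 6 ≥ 5, a proper 6-coloring certainly exists.

Yes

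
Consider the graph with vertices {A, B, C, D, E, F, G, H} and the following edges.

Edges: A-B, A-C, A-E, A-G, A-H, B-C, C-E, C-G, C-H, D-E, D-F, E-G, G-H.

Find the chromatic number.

4

A, C, G, H are mutually adjacent (a clique of size 4), so at least 4 colors are needed.
One proper 4-coloring: A=blue, B=green, C=red, D=red, E=yellow, F=blue, G=green, H=yellow. Every edge joins two different colors.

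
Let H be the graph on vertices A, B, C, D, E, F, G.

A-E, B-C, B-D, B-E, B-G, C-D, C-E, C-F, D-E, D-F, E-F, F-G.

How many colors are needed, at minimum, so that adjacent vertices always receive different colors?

B, C, D, E are pairwise adjacent (a clique of size 4), so at least 4 colors are needed.
4 colors suffice: color 1 → {E, G}; color 2 → {A, B, F}; color 3 → {D}; color 4 → {C}. Every edge joins two different colors.

4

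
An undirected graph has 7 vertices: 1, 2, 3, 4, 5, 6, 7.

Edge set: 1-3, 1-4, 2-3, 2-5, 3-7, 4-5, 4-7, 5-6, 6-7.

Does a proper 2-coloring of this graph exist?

The cycle 2-3-7-4-5-2 has odd length 5, so it cannot be 2-colored; at least 3 colors are needed.
So 2 colors are not enough.

No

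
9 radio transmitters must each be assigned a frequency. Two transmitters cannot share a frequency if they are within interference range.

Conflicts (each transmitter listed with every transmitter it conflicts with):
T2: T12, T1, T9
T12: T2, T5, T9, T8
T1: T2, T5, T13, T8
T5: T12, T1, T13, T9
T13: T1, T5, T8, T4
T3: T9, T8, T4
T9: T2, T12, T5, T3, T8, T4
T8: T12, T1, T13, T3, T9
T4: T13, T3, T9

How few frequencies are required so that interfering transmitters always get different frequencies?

T12, T5, T9 all conflict with each other, so at least 3 frequencies are needed.
3 frequencies suffice: T2=2, T12=3, T1=1, T5=2, T13=3, T3=3, T9=1, T8=2, T4=2. No two conflicting transmitters share a frequency.

3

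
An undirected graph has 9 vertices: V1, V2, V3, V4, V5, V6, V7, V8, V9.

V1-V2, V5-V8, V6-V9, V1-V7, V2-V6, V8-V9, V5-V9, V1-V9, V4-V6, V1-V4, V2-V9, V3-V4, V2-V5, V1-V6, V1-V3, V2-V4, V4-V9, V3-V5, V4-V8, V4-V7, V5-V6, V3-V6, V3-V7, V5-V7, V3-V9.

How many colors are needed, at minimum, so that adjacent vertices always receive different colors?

V1, V3, V4, V6, V9 are mutually adjacent (a clique of size 5), so at least 5 colors are needed.
5 colors suffice: color red → {V7, V9}; color blue → {V4, V5}; color green → {V6, V8}; color yellow → {V2, V3}; color purple → {V1}. No two adjacent vertices share a color.

5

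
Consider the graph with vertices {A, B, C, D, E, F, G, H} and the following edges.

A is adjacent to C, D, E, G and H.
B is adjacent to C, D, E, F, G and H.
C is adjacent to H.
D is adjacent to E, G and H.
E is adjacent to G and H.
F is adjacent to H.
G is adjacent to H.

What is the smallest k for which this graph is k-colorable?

5

A, D, E, G, H are mutually adjacent (a clique of size 5), so at least 5 colors are needed.
5 colors suffice: color 1 → {H}; color 2 → {A, B}; color 3 → {C, E, F}; color 4 → {D}; color 5 → {G}. Each edge has distinct colors on its endpoints.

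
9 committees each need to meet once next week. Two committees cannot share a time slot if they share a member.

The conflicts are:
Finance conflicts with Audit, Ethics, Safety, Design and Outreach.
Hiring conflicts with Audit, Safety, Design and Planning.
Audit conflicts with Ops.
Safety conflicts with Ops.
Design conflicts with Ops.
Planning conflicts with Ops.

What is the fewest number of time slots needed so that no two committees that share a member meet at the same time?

Finance and Safety conflict, so at least 2 time slots are needed.
Using 2 time slots: Finance=1, Hiring=1, Audit=2, Ethics=2, Safety=2, Design=2, Outreach=2, Planning=2, Ops=1. Each listed conflict is separated.

2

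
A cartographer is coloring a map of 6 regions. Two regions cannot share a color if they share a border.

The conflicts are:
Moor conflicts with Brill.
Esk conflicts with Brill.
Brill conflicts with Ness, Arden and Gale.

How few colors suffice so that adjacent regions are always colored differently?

Moor and Brill conflict, so at least 2 colors are needed.
One proper 2-coloring: Moor=2, Esk=2, Brill=1, Ness=2, Arden=2, Gale=2. Every pair that conflicts lands in different colors.

2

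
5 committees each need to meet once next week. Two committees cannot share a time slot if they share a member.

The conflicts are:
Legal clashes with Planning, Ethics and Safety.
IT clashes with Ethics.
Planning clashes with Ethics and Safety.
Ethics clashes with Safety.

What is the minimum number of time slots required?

4

Legal, Planning, Ethics, Safety pairwise conflict, so at least 4 time slots are needed.
4 time slots suffice: time slot 1 → {Ethics}; time slot 2 → {Legal, IT}; time slot 3 → {Planning}; time slot 4 → {Safety}. Every pair that conflicts lands in different time slots.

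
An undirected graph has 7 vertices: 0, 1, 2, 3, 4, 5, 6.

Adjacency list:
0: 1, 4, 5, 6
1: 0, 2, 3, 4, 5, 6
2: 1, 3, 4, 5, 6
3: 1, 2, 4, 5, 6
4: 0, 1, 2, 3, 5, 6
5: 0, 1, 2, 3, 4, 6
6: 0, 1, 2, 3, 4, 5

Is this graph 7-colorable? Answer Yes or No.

The chromatic number is 6. 1, 2, 3, 4, 5, 6 are mutually adjacent (a clique of size 6), so at least 6 colors are needed.
A valid assignment using 6 colors: 0=e, 1=d, 2=f, 3=e, 4=a, 5=c, 6=b.
Since 7 ≥ 6, a proper 7-coloring certainly exists.

Yes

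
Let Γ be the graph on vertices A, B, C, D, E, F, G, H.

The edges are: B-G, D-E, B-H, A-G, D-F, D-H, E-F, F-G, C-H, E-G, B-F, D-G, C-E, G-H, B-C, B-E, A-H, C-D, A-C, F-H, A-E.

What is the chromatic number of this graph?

B, E, F, G are pairwise adjacent (a clique of size 4), so at least 4 colors are needed.
4 colors suffice: color 1 → {C, G}; color 2 → {E, H}; color 3 → {A, B, D}; color 4 → {F}. Each edge has distinct colors on its endpoints.

4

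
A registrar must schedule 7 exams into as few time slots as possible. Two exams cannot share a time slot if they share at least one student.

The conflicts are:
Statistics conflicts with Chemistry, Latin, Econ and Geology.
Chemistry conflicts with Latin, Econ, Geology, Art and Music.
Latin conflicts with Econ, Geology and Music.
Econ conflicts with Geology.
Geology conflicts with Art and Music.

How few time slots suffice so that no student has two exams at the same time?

Statistics, Chemistry, Latin, Econ, Geology pairwise conflict, so at least 5 time slots are needed.
5 time slots suffice: time slot 1 → {Geology}; time slot 2 → {Chemistry}; time slot 3 → {Latin, Art}; time slot 4 → {Econ, Music}; time slot 5 → {Statistics}. Each listed conflict is separated.

5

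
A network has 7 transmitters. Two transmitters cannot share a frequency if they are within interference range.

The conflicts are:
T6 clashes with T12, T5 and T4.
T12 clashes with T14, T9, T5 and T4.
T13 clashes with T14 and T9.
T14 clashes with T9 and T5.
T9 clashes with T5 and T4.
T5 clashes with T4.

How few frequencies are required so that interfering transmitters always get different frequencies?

4

T12, T9, T5, T4 all conflict with each other, so at least 4 frequencies are needed.
Using 4 frequencies: T6=3, T12=2, T13=1, T14=4, T9=3, T5=1, T4=4. Every pair that conflicts lands in different frequencies.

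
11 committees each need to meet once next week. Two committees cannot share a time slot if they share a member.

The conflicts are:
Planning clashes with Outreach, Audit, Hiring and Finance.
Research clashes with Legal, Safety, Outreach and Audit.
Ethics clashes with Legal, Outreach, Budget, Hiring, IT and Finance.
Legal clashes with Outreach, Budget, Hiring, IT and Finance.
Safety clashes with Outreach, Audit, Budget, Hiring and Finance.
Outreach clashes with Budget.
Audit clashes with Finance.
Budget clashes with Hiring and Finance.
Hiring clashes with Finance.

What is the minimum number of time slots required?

Ethics, Legal, Budget, Hiring, Finance all conflict with each other, so at least 5 time slots are needed.
A valid assignment using 5 time slots: Planning=1, Research=4, Ethics=4, Legal=1, Safety=1, Outreach=2, Audit=3, Budget=5, Hiring=3, IT=2, Finance=2. Every pair that conflicts lands in different time slots.

5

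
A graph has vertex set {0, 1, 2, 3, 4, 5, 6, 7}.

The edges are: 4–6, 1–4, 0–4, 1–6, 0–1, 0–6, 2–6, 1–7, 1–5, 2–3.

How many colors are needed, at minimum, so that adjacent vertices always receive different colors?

4

0, 1, 4, 6 are mutually adjacent (a clique of size 4), so at least 4 colors are needed.
A valid assignment using 4 colors: 0=yellow, 1=red, 2=red, 3=blue, 4=green, 5=blue, 6=blue, 7=blue. Each edge has distinct colors on its endpoints.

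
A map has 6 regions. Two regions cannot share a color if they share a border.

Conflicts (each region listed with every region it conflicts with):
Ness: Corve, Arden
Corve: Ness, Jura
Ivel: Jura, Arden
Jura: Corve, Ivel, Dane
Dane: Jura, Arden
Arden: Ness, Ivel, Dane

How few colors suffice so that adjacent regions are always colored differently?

The cycle Ness-Arden-Ivel-Jura-Corve-Ness has odd length 5, so it cannot be 2-colored; at least 3 colors are needed.
3 colors suffice: Ness=3, Corve=2, Ivel=2, Jura=1, Dane=2, Arden=1. Each listed conflict is separated.

3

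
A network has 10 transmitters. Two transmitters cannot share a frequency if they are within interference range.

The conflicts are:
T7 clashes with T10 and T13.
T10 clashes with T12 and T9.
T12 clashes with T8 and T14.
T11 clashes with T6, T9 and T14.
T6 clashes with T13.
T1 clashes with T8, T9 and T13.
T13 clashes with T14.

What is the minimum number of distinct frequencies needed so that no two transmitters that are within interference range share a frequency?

3

The cycle T11-T14-T12-T10-T9-T11 has odd length 5, so it cannot be 2-colored; at least 3 frequencies are needed.
Using 3 frequencies: T7=3, T10=2, T12=1, T11=3, T6=2, T1=2, T8=3, T9=1, T13=1, T14=2. Each listed conflict is separated.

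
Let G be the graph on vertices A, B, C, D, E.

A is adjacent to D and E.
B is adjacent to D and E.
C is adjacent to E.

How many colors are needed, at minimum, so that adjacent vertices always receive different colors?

B and D are adjacent, so at least 2 colors are needed.
2 colors suffice: color red → {D, E}; color blue → {A, B, C}. No two adjacent vertices share a color.

2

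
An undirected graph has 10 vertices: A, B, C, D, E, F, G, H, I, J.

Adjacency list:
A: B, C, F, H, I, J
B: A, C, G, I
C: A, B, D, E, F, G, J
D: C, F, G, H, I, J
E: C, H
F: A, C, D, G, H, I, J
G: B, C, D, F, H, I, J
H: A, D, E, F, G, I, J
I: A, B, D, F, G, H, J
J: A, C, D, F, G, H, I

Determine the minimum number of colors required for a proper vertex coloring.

D, F, G, H, I, J form a clique, so at least 6 colors are needed.
6 colors suffice: A=1, B=2, C=3, D=6, E=1, F=2, G=1, H=4, I=3, J=5. No two adjacent vertices share a color.

6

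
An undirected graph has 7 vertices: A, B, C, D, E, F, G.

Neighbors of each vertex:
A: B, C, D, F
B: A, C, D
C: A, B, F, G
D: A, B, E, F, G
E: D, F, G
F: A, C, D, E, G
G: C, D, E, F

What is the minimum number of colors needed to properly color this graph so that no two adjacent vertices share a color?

D, E, F, G are mutually adjacent (a clique of size 4), so at least 4 colors are needed.
4 colors suffice: color red → {B, F}; color blue → {C, D}; color green → {A, G}; color yellow → {E}. Every edge joins two different colors.

4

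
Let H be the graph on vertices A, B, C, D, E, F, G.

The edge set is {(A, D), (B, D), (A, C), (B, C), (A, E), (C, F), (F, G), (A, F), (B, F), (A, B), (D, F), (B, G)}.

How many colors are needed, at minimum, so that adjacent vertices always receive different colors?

A, B, D, F are mutually adjacent (a clique of size 4), so at least 4 colors are needed.
A valid assignment using 4 colors: A=green, B=red, C=yellow, D=yellow, E=red, F=blue, G=green. Each edge has distinct colors on its endpoints.

4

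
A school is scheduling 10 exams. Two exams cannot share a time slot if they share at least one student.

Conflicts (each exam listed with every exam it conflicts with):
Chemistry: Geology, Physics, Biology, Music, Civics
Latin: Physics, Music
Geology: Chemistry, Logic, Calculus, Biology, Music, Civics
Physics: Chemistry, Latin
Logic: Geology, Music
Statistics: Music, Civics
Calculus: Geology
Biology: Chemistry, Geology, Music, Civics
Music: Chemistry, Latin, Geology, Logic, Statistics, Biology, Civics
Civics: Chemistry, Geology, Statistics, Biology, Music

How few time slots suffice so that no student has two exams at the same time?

5

Chemistry, Geology, Biology, Music, Civics pairwise conflict, so at least 5 time slots are needed.
5 time slots suffice: time slot 1 → {Physics, Calculus, Music}; time slot 2 → {Latin, Geology, Statistics}; time slot 3 → {Logic, Civics}; time slot 4 → {Chemistry}; time slot 5 → {Biology}. Each listed conflict is separated.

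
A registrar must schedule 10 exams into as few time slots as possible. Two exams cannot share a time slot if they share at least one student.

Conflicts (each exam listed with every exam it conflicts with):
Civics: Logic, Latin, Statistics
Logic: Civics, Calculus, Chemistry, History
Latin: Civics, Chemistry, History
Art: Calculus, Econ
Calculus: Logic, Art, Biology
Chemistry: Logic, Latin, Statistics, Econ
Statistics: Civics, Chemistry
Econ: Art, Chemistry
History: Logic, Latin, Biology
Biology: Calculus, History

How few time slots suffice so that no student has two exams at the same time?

The cycle Econ-Chemistry-Logic-Calculus-Art-Econ has odd length 5, so it cannot be 2-colored; at least 3 time slots are needed.
3 time slots suffice: Civics=2, Logic=1, Latin=1, Art=1, Calculus=2, Chemistry=2, Statistics=1, Econ=3, History=2, Biology=1. Each listed conflict is separated.

3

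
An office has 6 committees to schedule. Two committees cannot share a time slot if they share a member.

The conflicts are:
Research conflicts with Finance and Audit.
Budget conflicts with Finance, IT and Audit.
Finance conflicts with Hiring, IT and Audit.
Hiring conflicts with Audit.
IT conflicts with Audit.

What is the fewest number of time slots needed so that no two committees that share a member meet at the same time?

Budget, Finance, IT, Audit are mutually in conflict, so at least 4 time slots are needed.
4 time slots suffice: Research=3, Budget=4, Finance=2, Hiring=3, IT=3, Audit=1. Each listed conflict is separated.

4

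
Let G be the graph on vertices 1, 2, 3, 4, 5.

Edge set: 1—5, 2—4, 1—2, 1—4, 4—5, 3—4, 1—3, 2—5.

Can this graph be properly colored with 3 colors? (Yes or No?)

No

1, 2, 4, 5 are mutually adjacent (a clique of size 4), so at least 4 colors are needed.
So 3 colors are not enough.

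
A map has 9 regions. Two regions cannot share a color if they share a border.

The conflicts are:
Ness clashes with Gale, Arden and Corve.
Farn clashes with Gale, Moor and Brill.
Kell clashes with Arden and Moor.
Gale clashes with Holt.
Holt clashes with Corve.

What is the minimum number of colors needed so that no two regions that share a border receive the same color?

Farn and Gale conflict, so at least 2 colors are needed.
2 colors suffice: color 1 → {Ness, Farn, Kell, Holt}; color 2 → {Gale, Arden, Moor, Corve, Brill}. No two conflicting regions share a color.

2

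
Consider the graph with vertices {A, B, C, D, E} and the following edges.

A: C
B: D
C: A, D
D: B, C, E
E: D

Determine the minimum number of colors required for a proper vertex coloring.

B and D are adjacent, so at least 2 colors are needed.
2 colors suffice: color 1 → {A, D}; color 2 → {B, C, E}. Each edge has distinct colors on its endpoints.

2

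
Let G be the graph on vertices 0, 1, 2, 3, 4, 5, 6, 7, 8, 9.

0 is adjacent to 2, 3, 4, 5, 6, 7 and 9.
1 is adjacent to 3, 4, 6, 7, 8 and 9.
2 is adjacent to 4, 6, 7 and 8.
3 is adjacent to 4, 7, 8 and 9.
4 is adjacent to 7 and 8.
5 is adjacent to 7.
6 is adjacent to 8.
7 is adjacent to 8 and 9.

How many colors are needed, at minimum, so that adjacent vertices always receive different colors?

1, 3, 4, 7, 8 are mutually adjacent (a clique of size 5), so at least 5 colors are needed.
One proper 5-coloring: 0=blue, 1=yellow, 2=green, 3=green, 4=purple, 5=green, 6=red, 7=red, 8=blue, 9=purple. Every edge joins two different colors.

5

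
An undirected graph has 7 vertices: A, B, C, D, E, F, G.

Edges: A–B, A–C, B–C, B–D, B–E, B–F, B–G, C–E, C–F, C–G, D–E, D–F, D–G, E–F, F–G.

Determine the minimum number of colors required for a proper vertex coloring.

4

B, C, E, F form a clique, so at least 4 colors are needed.
4 colors suffice: color red → {B}; color blue → {A, F}; color green → {C, D}; color yellow → {E, G}. Each edge has distinct colors on its endpoints.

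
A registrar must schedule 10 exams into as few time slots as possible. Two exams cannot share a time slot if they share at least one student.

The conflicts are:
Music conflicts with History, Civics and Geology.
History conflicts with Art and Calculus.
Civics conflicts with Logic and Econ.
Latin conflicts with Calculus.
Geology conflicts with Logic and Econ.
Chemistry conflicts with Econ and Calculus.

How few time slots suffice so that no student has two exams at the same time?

Chemistry and Calculus conflict, so at least 2 time slots are needed.
2 time slots suffice: Music=1, History=2, Civics=2, Latin=2, Geology=2, Logic=1, Chemistry=2, Econ=1, Art=1, Calculus=1. Every pair that conflicts lands in different time slots.

2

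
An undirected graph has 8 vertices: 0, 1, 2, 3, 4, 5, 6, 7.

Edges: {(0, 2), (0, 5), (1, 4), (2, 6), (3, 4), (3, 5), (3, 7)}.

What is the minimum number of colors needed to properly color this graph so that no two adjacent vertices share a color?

2

0 and 5 are adjacent, so at least 2 colors are needed.
2 colors suffice: 0=a, 1=a, 2=b, 3=a, 4=b, 5=b, 6=a, 7=b. Every edge joins two different colors.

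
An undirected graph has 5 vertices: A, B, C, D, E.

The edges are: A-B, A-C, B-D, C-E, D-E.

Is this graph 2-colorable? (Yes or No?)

The cycle B-A-C-E-D-B has odd length 5, so it cannot be 2-colored; at least 3 colors are needed.
So 2 colors are not enough.

No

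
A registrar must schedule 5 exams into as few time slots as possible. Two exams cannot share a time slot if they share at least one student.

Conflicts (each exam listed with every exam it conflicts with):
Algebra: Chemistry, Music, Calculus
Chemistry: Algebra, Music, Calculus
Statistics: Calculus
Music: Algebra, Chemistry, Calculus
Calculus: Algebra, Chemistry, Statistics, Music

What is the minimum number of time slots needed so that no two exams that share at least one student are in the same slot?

4

Algebra, Chemistry, Music, Calculus pairwise conflict, so at least 4 time slots are needed.
4 time slots suffice: Algebra=4, Chemistry=2, Statistics=2, Music=3, Calculus=1. Each listed conflict is separated.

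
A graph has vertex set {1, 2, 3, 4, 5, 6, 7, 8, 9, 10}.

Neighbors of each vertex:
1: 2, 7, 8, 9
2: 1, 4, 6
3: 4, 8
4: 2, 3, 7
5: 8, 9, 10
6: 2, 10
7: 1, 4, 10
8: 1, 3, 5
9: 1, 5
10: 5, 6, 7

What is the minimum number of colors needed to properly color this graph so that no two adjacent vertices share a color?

The cycle 10-6-2-1-7-10 has odd length 5, so it cannot be 2-colored; at least 3 colors are needed.
One proper 3-coloring: 1=a, 2=b, 3=c, 4=a, 5=c, 6=c, 7=b, 8=b, 9=b, 10=a. Each edge has distinct colors on its endpoints.

3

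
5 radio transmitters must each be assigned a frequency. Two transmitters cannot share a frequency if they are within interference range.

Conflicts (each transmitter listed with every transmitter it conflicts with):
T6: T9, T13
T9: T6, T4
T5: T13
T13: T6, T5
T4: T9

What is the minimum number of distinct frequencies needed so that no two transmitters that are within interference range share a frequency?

2

T6 and T9 conflict, so at least 2 frequencies are needed.
2 frequencies suffice: frequency 1 → {T6, T5, T4}; frequency 2 → {T9, T13}. No two conflicting transmitters share a frequency.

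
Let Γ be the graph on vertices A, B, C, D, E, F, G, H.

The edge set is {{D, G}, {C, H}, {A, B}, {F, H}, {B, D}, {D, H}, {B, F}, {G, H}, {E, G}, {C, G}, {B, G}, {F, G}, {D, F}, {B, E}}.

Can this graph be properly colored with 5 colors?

Yes

The chromatic number is 4. B, D, F, G are pairwise adjacent (a clique of size 4), so at least 4 colors are needed.
4 colors suffice: A=1, B=2, C=3, D=4, E=3, F=3, G=1, H=2.
Since 5 ≥ 4, a proper 5-coloring certainly exists.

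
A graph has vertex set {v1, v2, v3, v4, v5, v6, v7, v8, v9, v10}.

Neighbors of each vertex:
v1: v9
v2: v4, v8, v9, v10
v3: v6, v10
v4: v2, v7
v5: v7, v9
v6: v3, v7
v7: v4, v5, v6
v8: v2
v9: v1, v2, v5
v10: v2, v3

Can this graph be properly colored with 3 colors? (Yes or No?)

The chromatic number is 3. The cycle v9-v5-v7-v4-v2-v9 has odd length 5, so it cannot be 2-colored; at least 3 colors are needed.
One proper 3-coloring: v1=1, v2=1, v3=1, v4=2, v5=3, v6=2, v7=1, v8=2, v9=2, v10=2.
That is already a proper 3-coloring.

Yes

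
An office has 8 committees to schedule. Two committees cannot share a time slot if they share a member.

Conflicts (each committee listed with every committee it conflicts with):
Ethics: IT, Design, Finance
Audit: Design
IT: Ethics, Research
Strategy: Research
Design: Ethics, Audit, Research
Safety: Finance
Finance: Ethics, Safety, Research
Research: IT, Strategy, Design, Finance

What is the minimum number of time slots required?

2

Audit and Design conflict, so at least 2 time slots are needed.
2 time slots suffice: Ethics=1, Audit=1, IT=2, Strategy=2, Design=2, Safety=1, Finance=2, Research=1. No two conflicting committees share a time slot.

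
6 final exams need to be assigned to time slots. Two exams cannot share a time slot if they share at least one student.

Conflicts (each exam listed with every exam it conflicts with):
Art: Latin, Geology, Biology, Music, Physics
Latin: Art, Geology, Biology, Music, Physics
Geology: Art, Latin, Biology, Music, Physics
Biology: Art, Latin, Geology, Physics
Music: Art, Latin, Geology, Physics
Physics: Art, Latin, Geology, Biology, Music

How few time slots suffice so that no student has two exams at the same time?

Art, Latin, Geology, Biology, Physics all conflict with each other, so at least 5 time slots are needed.
A valid assignment using 5 time slots: Art=4, Latin=3, Geology=2, Biology=5, Music=5, Physics=1. No two conflicting exams share a time slot.

5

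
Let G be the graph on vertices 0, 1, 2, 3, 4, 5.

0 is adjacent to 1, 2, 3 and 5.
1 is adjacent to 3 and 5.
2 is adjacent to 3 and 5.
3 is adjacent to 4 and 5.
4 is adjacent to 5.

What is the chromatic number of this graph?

4

0, 1, 3, 5 are mutually adjacent (a clique of size 4), so at least 4 colors are needed.
4 colors suffice: color red → {3}; color blue → {5}; color green → {0, 4}; color yellow → {1, 2}. Every edge joins two different colors.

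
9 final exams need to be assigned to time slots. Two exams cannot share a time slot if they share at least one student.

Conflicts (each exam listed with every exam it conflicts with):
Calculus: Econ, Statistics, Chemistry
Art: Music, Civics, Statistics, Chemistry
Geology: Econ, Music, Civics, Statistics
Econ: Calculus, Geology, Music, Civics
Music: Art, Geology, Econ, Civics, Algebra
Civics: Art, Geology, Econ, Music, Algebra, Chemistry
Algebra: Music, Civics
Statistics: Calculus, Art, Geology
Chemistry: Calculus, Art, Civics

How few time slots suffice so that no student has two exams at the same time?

Geology, Econ, Music, Civics all conflict with each other, so at least 4 time slots are needed.
4 time slots suffice: time slot 1 → {Civics, Statistics}; time slot 2 → {Calculus, Music}; time slot 3 → {Art, Econ, Algebra}; time slot 4 → {Geology, Chemistry}. Each listed conflict is separated.

4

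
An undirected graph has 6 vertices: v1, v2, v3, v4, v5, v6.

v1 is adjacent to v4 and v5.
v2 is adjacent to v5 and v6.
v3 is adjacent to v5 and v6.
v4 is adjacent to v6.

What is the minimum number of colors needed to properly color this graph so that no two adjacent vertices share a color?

3

The cycle v4-v6-v3-v5-v1-v4 has odd length 5, so it cannot be 2-colored; at least 3 colors are needed.
3 colors suffice: color 1 → {v5, v6}; color 2 → {v1, v2, v3}; color 3 → {v4}. Every edge joins two different colors.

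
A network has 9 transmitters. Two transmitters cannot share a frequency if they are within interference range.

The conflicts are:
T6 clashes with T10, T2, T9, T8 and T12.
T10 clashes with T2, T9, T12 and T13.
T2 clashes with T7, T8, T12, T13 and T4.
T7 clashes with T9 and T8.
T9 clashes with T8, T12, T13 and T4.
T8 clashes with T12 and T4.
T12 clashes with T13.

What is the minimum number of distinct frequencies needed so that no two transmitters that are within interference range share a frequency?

T6, T2, T8, T12 are mutually in conflict, so at least 4 frequencies are needed.
A valid assignment using 4 frequencies: T6=4, T10=3, T2=1, T7=2, T9=1, T8=3, T12=2, T13=4, T4=2. Each listed conflict is separated.

4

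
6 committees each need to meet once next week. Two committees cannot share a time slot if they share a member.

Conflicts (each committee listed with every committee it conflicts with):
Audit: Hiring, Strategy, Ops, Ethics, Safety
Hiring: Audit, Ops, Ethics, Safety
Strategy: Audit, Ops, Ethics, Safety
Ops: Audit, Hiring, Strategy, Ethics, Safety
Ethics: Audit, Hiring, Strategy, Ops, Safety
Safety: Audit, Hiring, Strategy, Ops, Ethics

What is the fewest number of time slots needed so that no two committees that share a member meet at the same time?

5

Audit, Strategy, Ops, Ethics, Safety are mutually in conflict, so at least 5 time slots are needed.
A valid assignment using 5 time slots: Audit=3, Hiring=5, Strategy=5, Ops=1, Ethics=2, Safety=4. No two conflicting committees share a time slot.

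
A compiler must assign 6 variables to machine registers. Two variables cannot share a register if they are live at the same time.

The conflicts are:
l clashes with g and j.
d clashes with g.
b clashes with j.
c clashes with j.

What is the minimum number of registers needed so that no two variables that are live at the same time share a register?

d and g conflict, so at least 2 registers are needed.
2 registers suffice: register 1 → {g, j}; register 2 → {l, d, b, c}. No two conflicting variables share a register.

2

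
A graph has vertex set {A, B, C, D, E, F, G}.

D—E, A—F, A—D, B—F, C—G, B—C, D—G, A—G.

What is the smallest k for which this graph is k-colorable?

3

A, D, G form a triangle, so at least 3 colors are needed.
A valid assignment using 3 colors: A=red, B=green, C=red, D=blue, E=red, F=blue, G=green. Every edge joins two different colors.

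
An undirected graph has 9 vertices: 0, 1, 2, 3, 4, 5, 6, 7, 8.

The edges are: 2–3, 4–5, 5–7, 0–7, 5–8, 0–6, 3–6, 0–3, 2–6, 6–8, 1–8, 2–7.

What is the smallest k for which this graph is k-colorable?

2, 3, 6 are mutually adjacent, so at least 3 colors are needed.
One proper 3-coloring: 0=b, 1=a, 2=b, 3=c, 4=a, 5=c, 6=a, 7=a, 8=b. Each edge has distinct colors on its endpoints.

3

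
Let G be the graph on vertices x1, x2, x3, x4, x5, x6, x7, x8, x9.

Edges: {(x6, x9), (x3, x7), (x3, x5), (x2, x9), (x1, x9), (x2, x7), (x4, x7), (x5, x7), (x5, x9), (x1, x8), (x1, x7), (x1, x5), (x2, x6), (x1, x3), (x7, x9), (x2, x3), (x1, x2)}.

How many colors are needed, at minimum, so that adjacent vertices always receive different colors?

x1, x2, x3, x7 form a clique, so at least 4 colors are needed.
4 colors suffice: color 1 → {x1, x4, x6}; color 2 → {x7, x8}; color 3 → {x2, x5}; color 4 → {x3, x9}. No two adjacent vertices share a color.

4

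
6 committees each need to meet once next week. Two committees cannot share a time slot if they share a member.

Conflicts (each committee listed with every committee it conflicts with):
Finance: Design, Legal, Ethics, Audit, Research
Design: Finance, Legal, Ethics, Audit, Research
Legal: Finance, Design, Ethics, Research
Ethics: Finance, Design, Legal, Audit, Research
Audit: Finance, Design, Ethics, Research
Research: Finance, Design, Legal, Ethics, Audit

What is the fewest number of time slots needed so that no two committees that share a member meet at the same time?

Finance, Design, Legal, Ethics, Research pairwise conflict, so at least 5 time slots are needed.
Using 5 time slots: Finance=3, Design=2, Legal=5, Ethics=4, Audit=5, Research=1. No two conflicting committees share a time slot.

5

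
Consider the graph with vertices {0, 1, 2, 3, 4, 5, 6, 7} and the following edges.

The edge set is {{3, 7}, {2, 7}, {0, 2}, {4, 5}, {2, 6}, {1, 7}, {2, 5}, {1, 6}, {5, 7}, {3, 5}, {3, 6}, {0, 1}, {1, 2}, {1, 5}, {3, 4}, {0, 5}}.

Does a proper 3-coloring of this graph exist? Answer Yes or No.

No

0, 1, 2, 5 form a clique, so at least 4 colors are needed.
So 3 colors are not enough.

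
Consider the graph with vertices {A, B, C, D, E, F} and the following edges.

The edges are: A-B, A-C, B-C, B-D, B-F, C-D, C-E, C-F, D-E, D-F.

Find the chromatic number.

4

B, C, D, F are pairwise adjacent (a clique of size 4), so at least 4 colors are needed.
4 colors suffice: A=2, B=3, C=1, D=2, E=3, F=4. Each edge has distinct colors on its endpoints.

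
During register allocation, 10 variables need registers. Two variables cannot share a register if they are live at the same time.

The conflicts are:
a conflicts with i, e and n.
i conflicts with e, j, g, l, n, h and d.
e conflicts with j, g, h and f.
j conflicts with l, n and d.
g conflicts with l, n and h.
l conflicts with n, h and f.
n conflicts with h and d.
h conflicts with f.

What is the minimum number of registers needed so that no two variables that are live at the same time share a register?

5

i, g, l, n, h are mutually in conflict, so at least 5 registers are needed.
5 registers suffice: register 1 → {i, f}; register 2 → {e, n}; register 3 → {a, j, h}; register 4 → {l, d}; register 5 → {g}. Each listed conflict is separated.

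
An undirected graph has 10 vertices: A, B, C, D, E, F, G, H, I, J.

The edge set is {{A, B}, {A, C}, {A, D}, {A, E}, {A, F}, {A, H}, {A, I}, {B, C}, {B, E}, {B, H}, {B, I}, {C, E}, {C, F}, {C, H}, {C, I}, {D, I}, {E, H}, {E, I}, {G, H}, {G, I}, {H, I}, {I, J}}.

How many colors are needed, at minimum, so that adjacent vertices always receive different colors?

A, B, C, E, H, I are mutually adjacent (a clique of size 6), so at least 6 colors are needed.
6 colors suffice: color 1 → {F, I}; color 2 → {A, G, J}; color 3 → {C, D}; color 4 → {H}; color 5 → {E}; color 6 → {B}. No two adjacent vertices share a color.

6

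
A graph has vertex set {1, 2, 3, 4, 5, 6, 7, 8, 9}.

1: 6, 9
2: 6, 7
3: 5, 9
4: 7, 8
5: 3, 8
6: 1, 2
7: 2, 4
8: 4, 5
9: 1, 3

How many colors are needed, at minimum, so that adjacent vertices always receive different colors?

3

The cycle 5-3-9-1-6-2-7-4-8-5 has odd length 9, so it cannot be 2-colored; at least 3 colors are needed.
One proper 3-coloring: 1=green, 2=blue, 3=red, 4=blue, 5=blue, 6=red, 7=red, 8=red, 9=blue. Every edge joins two different colors.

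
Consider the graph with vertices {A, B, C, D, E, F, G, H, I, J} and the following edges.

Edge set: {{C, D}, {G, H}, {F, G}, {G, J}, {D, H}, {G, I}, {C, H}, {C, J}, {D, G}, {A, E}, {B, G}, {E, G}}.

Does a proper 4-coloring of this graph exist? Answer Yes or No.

Yes

The chromatic number is 3. C, D, H are mutually adjacent, so at least 3 colors are needed.
3 colors suffice: color red → {A, C, G}; color blue → {B, E, F, H, I, J}; color green → {D}.
Since 4 ≥ 3, a proper 4-coloring certainly exists.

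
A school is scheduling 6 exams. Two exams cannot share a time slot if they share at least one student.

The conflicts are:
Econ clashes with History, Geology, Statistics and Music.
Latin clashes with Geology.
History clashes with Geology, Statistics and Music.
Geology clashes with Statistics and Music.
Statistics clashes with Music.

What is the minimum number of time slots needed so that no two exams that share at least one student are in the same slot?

5

Econ, History, Geology, Statistics, Music all conflict with each other, so at least 5 time slots are needed.
A valid assignment using 5 time slots: Econ=3, Latin=2, History=5, Geology=1, Statistics=4, Music=2. Every pair that conflicts lands in different time slots.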